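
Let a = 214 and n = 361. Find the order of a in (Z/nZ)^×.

171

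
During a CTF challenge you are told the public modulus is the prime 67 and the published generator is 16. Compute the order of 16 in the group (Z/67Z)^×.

33

ord(16) | φ(67) = 67 − 1 = 66 = 2 · 3 · 11.
Divisors of 66: 1, 2, 3, 6, 11, 22, 33, 66.
Evaluate successive powers at the divisors of 66:
16^1 ≡ 16
16^2 ≡ 55
16^3 ≡ 9
16^6 ≡ 14
16^11 ≡ 29
16^22 ≡ 37
16^33 ≡ 1
Therefore the multiplicative order of 16 modulo 67 is 33.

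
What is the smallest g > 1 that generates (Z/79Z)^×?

φ(79) = 79 − 1 = 78 = 2 · 3 · 13.
Test candidates g = 2, 3, … against the prime factors q ∈ {2, 3, 13} of φ(79): g is a generator iff g^(78/q) ≢ 1 for every such q.
g = 2: 2^39 ≡ 1 — hits 1, so not a primitive root.
g = 3: 3^39 ≡ 78; 3^26 ≡ 23; 3^6 ≡ 18 — none is 1, so 3 is a primitive root.
So 3 is the smallest generator of (Z/79Z)^×.

3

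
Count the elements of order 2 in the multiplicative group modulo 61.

1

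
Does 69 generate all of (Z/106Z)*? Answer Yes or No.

No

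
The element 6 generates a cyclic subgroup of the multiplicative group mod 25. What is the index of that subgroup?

4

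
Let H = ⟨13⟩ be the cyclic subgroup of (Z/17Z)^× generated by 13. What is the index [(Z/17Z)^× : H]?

4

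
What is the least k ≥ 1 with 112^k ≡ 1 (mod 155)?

By Lagrange's theorem, ord_155(112) divides φ(155) = φ(5·31) = (5−1)·(31−1) = 4·30 = 120 = 2^3 · 3 · 5.
Divisors of 120: 1, 2, 3, 4, 5, 6, 8, 10, 12, 15, 20, 24, 30, 40, 60, 120.
Evaluate successive powers at the divisors of 120:
112^1 ≡ 112 (mod 155)
112^2 ≡ 144 (mod 155)
112^3 ≡ 8 (mod 155)
112^4 ≡ 121 (mod 155)
112^5 ≡ 67 (mod 155)
112^6 ≡ 64 (mod 155)
112^8 ≡ 71 (mod 155)
112^10 ≡ 149 (mod 155)
112^12 ≡ 66 (mod 155)
112^15 ≡ 63 (mod 155)
112^20 ≡ 36 (mod 155)
112^24 ≡ 16 (mod 155)
112^30 ≡ 94 (mod 155)
112^40 ≡ 56 (mod 155)
112^60 ≡ 1 (mod 155) ✓
Hence ord(112) = 60.

60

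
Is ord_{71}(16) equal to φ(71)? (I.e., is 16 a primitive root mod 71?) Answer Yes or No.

No

φ(71) = 71 − 1 = 70 = 2 · 5 · 7.
Test 16^(70/q) mod 71 for each prime factor q of 70:
16^35 ≡ 1 (mod 71)  [q = 2: ≡ 1 ✗]
16^14 ≡ 25 (mod 71)  [q = 5: ≢ 1 ✓]
16^10 ≡ 32 (mod 71)  [q = 7: ≢ 1 ✓]
Since 16^35 ≡ 1, the order of 16 divides 35 < 70, so 16 is not a primitive root.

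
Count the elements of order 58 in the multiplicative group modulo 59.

φ(59) = 59 − 1 = 58 = 2 · 29.
(Z/59Z)^× is cyclic (|G| = 58); a cyclic group of order m has exactly φ(d) elements of each order d | m, and none otherwise.
58 = 2 · 29 divides 58, and φ(58) = 28.

28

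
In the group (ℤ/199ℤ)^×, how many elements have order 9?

6

φ(199) = 199 − 1 = 198 = 2 · 3^2 · 11.
Since (Z/199Z)^× is cyclic of order 198, the number of elements of order d is φ(d) when d | 198 and 0 otherwise.
9 = 3^2 divides 198, and φ(9) = 6.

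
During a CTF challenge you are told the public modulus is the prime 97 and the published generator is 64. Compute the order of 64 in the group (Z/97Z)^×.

8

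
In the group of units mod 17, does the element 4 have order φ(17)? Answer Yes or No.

No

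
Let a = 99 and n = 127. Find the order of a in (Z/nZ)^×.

9

ord(99) | φ(127) = 127 − 1 = 126 = 2 · 3^2 · 7.
Divisors of 126: 1, 2, 3, 6, 7, 9, 14, 18, 21, 42, 63, 126.
Check 99^d mod 127 for each divisor in increasing order:
99^1 ≡ 99 (mod 127)
99^2 ≡ 22 (mod 127)
99^3 ≡ 19 (mod 127)
99^6 ≡ 107 (mod 127)
99^7 ≡ 52 (mod 127)
99^9 ≡ 1 (mod 127) ✓
The smallest such exponent is 9, so the order of 99 is 9.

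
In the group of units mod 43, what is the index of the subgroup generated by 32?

The order of 32 must divide φ(43) = 43 − 1 = 42 = 2 · 3 · 7.
Divisors of 42: 1, 2, 3, 6, 7, 14, 21, 42.
Evaluate successive powers at the divisors of 42:
32^1 ≡ 32
32^2 ≡ 35
32^3 ≡ 2
32^6 ≡ 4
32^7 ≡ 42
32^14 ≡ 1
The order of 32 is 14, so the subgroup it generates has 14 elements.
[(Z/43Z)^× : ⟨32⟩] = 42/14 = 3.

3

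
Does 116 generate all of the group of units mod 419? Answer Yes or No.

No

φ(419) = 419 − 1 = 418 = 2 · 11 · 19.
116 is a primitive root mod 419 iff 116^(φ(419)/q) ≢ 1 for every prime q | φ(419), i.e. q ∈ {2, 11, 19}.
116^209 ≡ 1 (mod 419)  [q = 2: ≡ 1 ✗]
116^38 ≡ 13 (mod 419)  [q = 11: ≢ 1 ✓]
116^22 ≡ 208 (mod 419)  [q = 19: ≢ 1 ✓]
Since 116^209 ≡ 1, the order of 116 divides 209 < 418, so 116 is not a primitive root.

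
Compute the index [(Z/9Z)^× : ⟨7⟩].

2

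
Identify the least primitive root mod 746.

5

φ(746) = φ(2)·φ(373) = 1·372 = 372 = 2^2 · 3 · 31.
g is a primitive root iff g^(372/q) ≢ 1 (mod 746) for each prime q ∈ {2, 3, 31}.
g = 2: gcd(2, 746) = 2 > 1, not a unit — skip.
g = 3: 3^186 ≡ 1 — hits 1, so not a primitive root.
g = 4: gcd(4, 746) = 2 > 1, not a unit — skip.
g = 5: 5^186 ≡ 745; 5^124 ≡ 657; 5^12 ≡ 189 — none is 1, so 5 is a primitive root.
The smallest primitive root modulo 746 is 5.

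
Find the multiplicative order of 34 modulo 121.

11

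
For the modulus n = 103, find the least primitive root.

5

φ(103) = 103 − 1 = 102 = 2 · 3 · 17.
g is a primitive root iff g^(102/q) ≢ 1 (mod 103) for each prime q ∈ {2, 3, 17}.
g = 2: 2^51 ≡ 1 — hits 1, so not a primitive root.
g = 3: 3^51 ≡ 102; 3^34 ≡ 1 — hits 1, so not a primitive root.
g = 4: 4^51 ≡ 1 — hits 1, so not a primitive root.
g = 5: 5^51 ≡ 102; 5^34 ≡ 56; 5^6 ≡ 72 — none is 1, so 5 is a primitive root.
So 5 is the smallest generator of (Z/103Z)^×.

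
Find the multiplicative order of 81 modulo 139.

69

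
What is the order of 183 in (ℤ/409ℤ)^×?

24

By Lagrange's theorem, ord_409(183) divides φ(409) = 409 − 1 = 408 = 2^3 · 3 · 17.
Divisors of 408: 1, 2, 3, 4, 6, 8, 12, 17, 24, 34, 51, 68, 102, 136, 204, 408.
Test each divisor d:
183^1 ≡ 183 (mod 409)
183^2 ≡ 360 (mod 409)
183^3 ≡ 31 (mod 409)
183^4 ≡ 356 (mod 409)
183^6 ≡ 143 (mod 409)
183^8 ≡ 355 (mod 409)
183^12 ≡ 408 (mod 409)
183^17 ≡ 292 (mod 409)
183^24 ≡ 1 (mod 409) ✓
Hence ord(183) = 24.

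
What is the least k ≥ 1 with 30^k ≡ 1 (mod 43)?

42

By Lagrange's theorem, ord_43(30) divides φ(43) = 43 − 1 = 42 = 2 · 3 · 7.
Divisors of 42: 1, 2, 3, 6, 7, 14, 21, 42.
Test each divisor d:
30^1 ≡ 30 (mod 43)
30^2 ≡ 40 (mod 43)
30^3 ≡ 39 (mod 43)
30^6 ≡ 16 (mod 43)
30^7 ≡ 7 (mod 43)
30^14 ≡ 6 (mod 43)
30^21 ≡ 42 (mod 43)
30^42 ≡ 1 (mod 43) ✓
Hence ord(30) = 42.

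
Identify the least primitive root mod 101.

φ(101) = 101 − 1 = 100 = 2^2 · 5^2.
g is a primitive root iff g^(100/q) ≢ 1 (mod 101) for each prime q ∈ {2, 5}.
g = 2: 2^50 ≡ 100; 2^20 ≡ 95 — none is 1, so 2 is a primitive root.
So 2 is the smallest generator of (Z/101Z)^×.

2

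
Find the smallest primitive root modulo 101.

2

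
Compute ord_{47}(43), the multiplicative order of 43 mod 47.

46

By Lagrange's theorem, ord_47(43) divides φ(47) = 47 − 1 = 46 = 2 · 23.
Divisors of 46: 1, 2, 23, 46.
Check 43^d mod 47 for each divisor in increasing order:
43^1 ≡ 43 (mod 47)
43^2 ≡ 16 (mod 47)
43^23 ≡ 46 (mod 47)
43^46 ≡ 1 (mod 47) ✓
So ord_47(43) = 46.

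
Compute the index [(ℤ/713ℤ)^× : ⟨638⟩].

2

By Lagrange's theorem, ord_713(638) divides φ(713) = φ(23·31) = (23−1)·(31−1) = 22·30 = 660 = 2^2 · 3 · 5 · 11.
Divisors of 660: 1, 2, 3, 4, 5, 6, 10, 11, 12, 15, 20, 22, 30, 33, 44, 55, 60, 66, 110, 132, 165, 220, 330, 660.
Test each divisor d:
638^1 ≡ 638 (mod 713)
638^2 ≡ 634 (mod 713)
638^3 ≡ 221 (mod 713)
638^4 ≡ 537 (mod 713)
638^5 ≡ 366 (mod 713)
638^6 ≡ 357 (mod 713)
638^10 ≡ 625 (mod 713)
638^11 ≡ 183 (mod 713)
638^12 ≡ 535 (mod 713)
638^15 ≡ 590 (mod 713)
638^20 ≡ 614 (mod 713)
638^22 ≡ 691 (mod 713)
638^30 ≡ 156 (mod 713)
638^33 ≡ 252 (mod 713)
638^44 ≡ 484 (mod 713)
638^55 ≡ 160 (mod 713)
638^60 ≡ 94 (mod 713)
638^66 ≡ 47 (mod 713)
638^110 ≡ 645 (mod 713)
638^132 ≡ 70 (mod 713)
638^165 ≡ 528 (mod 713)
638^220 ≡ 346 (mod 713)
638^330 ≡ 1 (mod 713) ✓
Thus |⟨638⟩| = ord(638) = 330.
Index = |(Z/713Z)^×| / |⟨638⟩| = 660 / 330 = 2.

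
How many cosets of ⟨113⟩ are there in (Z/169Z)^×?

4

By Lagrange's theorem, ord_169(113) divides φ(169) = φ(13^2) = 13·(13−1) = 156 = 2^2 · 3 · 13.
Divisors of 156: 1, 2, 3, 4, 6, 12, 13, 26, 39, 52, 78, 156.
Check 113^d mod 169 for each divisor in increasing order:
113^1 ≡ 113
113^2 ≡ 94
113^3 ≡ 144
113^4 ≡ 48
113^6 ≡ 118
113^12 ≡ 66
113^13 ≡ 22
113^26 ≡ 146
113^39 ≡ 1
Thus |⟨113⟩| = ord(113) = 39.
Index = |(Z/169Z)^×| / |⟨113⟩| = 156 / 39 = 4.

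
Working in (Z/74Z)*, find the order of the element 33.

ord(33) | φ(74) = φ(2)·φ(37) = 1·36 = 36 = 2^2 · 3^2.
Divisors of 36: 1, 2, 3, 4, 6, 9, 12, 18, 36.
Evaluate successive powers at the divisors of 36:
33^1 ≡ 33
33^2 ≡ 53
33^3 ≡ 47
33^4 ≡ 71
33^6 ≡ 63
33^9 ≡ 1
Hence ord(33) = 9.

9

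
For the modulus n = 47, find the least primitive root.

5

φ(47) = 47 − 1 = 46 = 2 · 23.
g is a primitive root iff g^(46/q) ≢ 1 (mod 47) for each prime q ∈ {2, 23}.
g = 2: 2^23 ≡ 1 — hits 1, so not a primitive root.
g = 3: 3^23 ≡ 1 — hits 1, so not a primitive root.
g = 4: 4^23 ≡ 1 — hits 1, so not a primitive root.
g = 5: 5^23 ≡ 46; 5^2 ≡ 25 — none is 1, so 5 is a primitive root.
So 5 is the smallest generator of (Z/47Z)^×.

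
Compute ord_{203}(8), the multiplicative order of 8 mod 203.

By Lagrange's theorem, ord_203(8) divides φ(203) = φ(7·29) = (7−1)·(29−1) = 6·28 = 168 = 2^3 · 3 · 7.
Divisors of 168: 1, 2, 3, 4, 6, 7, 8, 12, 14, 21, 24, 28, 42, 56, 84, 168.
Evaluate successive powers at the divisors of 168:
8^1 ≡ 8 (mod 203)
8^2 ≡ 64 (mod 203)
8^3 ≡ 106 (mod 203)
8^4 ≡ 36 (mod 203)
8^6 ≡ 71 (mod 203)
8^7 ≡ 162 (mod 203)
8^8 ≡ 78 (mod 203)
8^12 ≡ 169 (mod 203)
8^14 ≡ 57 (mod 203)
8^21 ≡ 99 (mod 203)
8^24 ≡ 141 (mod 203)
8^28 ≡ 1 (mod 203) ✓
So ord_203(8) = 28.

28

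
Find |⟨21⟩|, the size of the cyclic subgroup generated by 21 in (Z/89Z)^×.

44

Since 21 ∈ (Z/89Z)^×, its order divides φ(89) = 89 − 1 = 88 = 2^3 · 11.
Divisors of 88: 1, 2, 4, 8, 11, 22, 44, 88.
Check 21^d mod 89 for each divisor in increasing order:
21^1 ≡ 21 (mod 89)
21^2 ≡ 85 (mod 89)
21^4 ≡ 16 (mod 89)
21^8 ≡ 78 (mod 89)
21^11 ≡ 34 (mod 89)
21^22 ≡ 88 (mod 89)
21^44 ≡ 1 (mod 89) ✓
Therefore the multiplicative order of 21 modulo 89 is 44.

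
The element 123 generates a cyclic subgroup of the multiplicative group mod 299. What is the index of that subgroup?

2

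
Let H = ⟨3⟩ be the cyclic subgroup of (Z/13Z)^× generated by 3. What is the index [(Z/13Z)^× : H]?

4

By Lagrange's theorem, ord_13(3) divides φ(13) = 13 − 1 = 12 = 2^2 · 3.
Divisors of 12: 1, 2, 3, 4, 6, 12.
Evaluate successive powers at the divisors of 12:
3^1 ≡ 3
3^2 ≡ 9
3^3 ≡ 1
The order of 3 is 3, so the subgroup it generates has 3 elements.
[(Z/13Z)^× : ⟨3⟩] = 12/3 = 4.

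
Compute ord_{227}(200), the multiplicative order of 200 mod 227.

226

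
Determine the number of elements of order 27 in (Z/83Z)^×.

0

φ(83) = 83 − 1 = 82 = 2 · 41.
Since (Z/83Z)^× is cyclic of order 82, the number of elements of order d is φ(d) when d | 82 and 0 otherwise.
Here 82 is not a multiple of 27, so there are no elements of order 27.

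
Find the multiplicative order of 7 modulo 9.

3

ord(7) | φ(9) = φ(3^2) = 3·(3−1) = 6 = 2 · 3.
Divisors of 6: 1, 2, 3, 6.
Compute 7^d (mod 9) for the divisors d until we hit 1:
7^1 ≡ 7
7^2 ≡ 4
7^3 ≡ 1
The smallest such exponent is 3, so the order of 7 is 3.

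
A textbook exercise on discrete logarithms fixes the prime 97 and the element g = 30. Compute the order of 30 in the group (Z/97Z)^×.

ord(30) | φ(97) = 97 − 1 = 96 = 2^5 · 3.
Divisors of 96: 1, 2, 3, 4, 6, 8, 12, 16, 24, 32, 48, 96.
Check 30^d mod 97 for each divisor in increasing order:
30^1 ≡ 30 (mod 97)
30^2 ≡ 27 (mod 97)
30^3 ≡ 34 (mod 97)
30^4 ≡ 50 (mod 97)
30^6 ≡ 89 (mod 97)
30^8 ≡ 75 (mod 97)
30^12 ≡ 64 (mod 97)
30^16 ≡ 96 (mod 97)
30^24 ≡ 22 (mod 97)
30^32 ≡ 1 (mod 97) ✓
Therefore the multiplicative order of 30 modulo 97 is 32.

32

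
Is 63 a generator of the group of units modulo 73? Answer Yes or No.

No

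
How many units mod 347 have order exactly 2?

1

φ(347) = 347 − 1 = 346 = 2 · 173.
Since (Z/347Z)^× is cyclic of order 346, the number of elements of order d is φ(d) when d | 346 and 0 otherwise.
2 | 346, and φ(2) = 2 − 1 = 1.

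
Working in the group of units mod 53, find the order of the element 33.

52

The order of 33 must divide φ(53) = 53 − 1 = 52 = 2^2 · 13.
Divisors of 52: 1, 2, 4, 13, 26, 52.
Test each divisor d:
33^1 ≡ 33 (mod 53)
33^2 ≡ 29 (mod 53)
33^4 ≡ 46 (mod 53)
33^13 ≡ 23 (mod 53)
33^26 ≡ 52 (mod 53)
33^52 ≡ 1 (mod 53) ✓
Therefore the multiplicative order of 33 modulo 53 is 52.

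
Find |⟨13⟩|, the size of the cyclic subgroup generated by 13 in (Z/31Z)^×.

ord(13) | φ(31) = 31 − 1 = 30 = 2 · 3 · 5.
Divisors of 30: 1, 2, 3, 5, 6, 10, 15, 30.
Compute 13^d (mod 31) for the divisors d until we hit 1:
13^1 ≡ 13
13^2 ≡ 14
13^3 ≡ 27
13^5 ≡ 6
13^6 ≡ 16
13^10 ≡ 5
13^15 ≡ 30
13^30 ≡ 1
So ord_31(13) = 30.

30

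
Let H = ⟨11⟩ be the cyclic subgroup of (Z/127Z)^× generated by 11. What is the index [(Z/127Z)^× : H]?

By Lagrange's theorem, ord_127(11) divides φ(127) = 127 − 1 = 126 = 2 · 3^2 · 7.
Divisors of 126: 1, 2, 3, 6, 7, 9, 14, 18, 21, 42, 63, 126.
Compute 11^d (mod 127) for the divisors d until we hit 1:
11^1 ≡ 11
11^2 ≡ 121
11^3 ≡ 61
11^6 ≡ 38
11^7 ≡ 37
11^9 ≡ 32
11^14 ≡ 99
11^18 ≡ 8
11^21 ≡ 107
11^42 ≡ 19
11^63 ≡ 1
Thus |⟨11⟩| = ord(11) = 63.
Index = |(Z/127Z)^×| / |⟨11⟩| = 126 / 63 = 2.

2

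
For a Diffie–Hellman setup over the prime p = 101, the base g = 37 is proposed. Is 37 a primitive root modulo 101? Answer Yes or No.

No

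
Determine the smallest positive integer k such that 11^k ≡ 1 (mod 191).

38

By Lagrange's theorem, ord_191(11) divides φ(191) = 191 − 1 = 190 = 2 · 5 · 19.
Divisors of 190: 1, 2, 5, 10, 19, 38, 95, 190.
Compute 11^d (mod 191) for the divisors d until we hit 1:
11^1 ≡ 11
11^2 ≡ 121
11^5 ≡ 38
11^10 ≡ 107
11^19 ≡ 190
11^38 ≡ 1
Therefore the multiplicative order of 11 modulo 191 is 38.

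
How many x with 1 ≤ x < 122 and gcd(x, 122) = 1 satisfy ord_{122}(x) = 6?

2

φ(122) = φ(2)·φ(61) = 1·60 = 60 = 2^2 · 3 · 5.
In a cyclic group of order 60, there are φ(d) elements of order d for each divisor d of 60, and zero for non-divisors.
6 = 2 · 3 divides 60, and φ(6) = 2.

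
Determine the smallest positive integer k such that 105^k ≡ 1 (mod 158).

39

By Lagrange's theorem, ord_158(105) divides φ(158) = φ(2)·φ(79) = 1·78 = 78 = 2 · 3 · 13.
Divisors of 78: 1, 2, 3, 6, 13, 26, 39, 78.
Evaluate successive powers at the divisors of 78:
105^1 ≡ 105
105^2 ≡ 123
105^3 ≡ 117
105^6 ≡ 101
105^13 ≡ 23
105^26 ≡ 55
105^39 ≡ 1
So ord_158(105) = 39.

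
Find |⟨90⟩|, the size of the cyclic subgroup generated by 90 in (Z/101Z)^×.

100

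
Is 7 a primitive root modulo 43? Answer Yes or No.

No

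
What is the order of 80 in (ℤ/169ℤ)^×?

The order of 80 must divide φ(169) = φ(13^2) = 13·(13−1) = 156 = 2^2 · 3 · 13.
Divisors of 156: 1, 2, 3, 4, 6, 12, 13, 26, 39, 52, 78, 156.
Compute 80^d (mod 169) for the divisors d until we hit 1:
80^1 ≡ 80 (mod 169)
80^2 ≡ 147 (mod 169)
80^3 ≡ 99 (mod 169)
80^4 ≡ 146 (mod 169)
80^6 ≡ 168 (mod 169)
80^12 ≡ 1 (mod 169) ✓
Hence ord(80) = 12.

12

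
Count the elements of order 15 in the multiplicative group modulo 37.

φ(37) = 37 − 1 = 36 = 2^2 · 3^2.
(Z/37Z)^× is cyclic (|G| = 36); a cyclic group of order m has exactly φ(d) elements of each order d | m, and none otherwise.
Since 15 ∤ 36, the count is 0.

0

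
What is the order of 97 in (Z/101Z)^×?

ord(97) | φ(101) = 101 − 1 = 100 = 2^2 · 5^2.
Divisors of 100: 1, 2, 4, 5, 10, 20, 25, 50, 100.
Compute 97^d (mod 101) for the divisors d until we hit 1:
97^1 ≡ 97 (mod 101)
97^2 ≡ 16 (mod 101)
97^4 ≡ 54 (mod 101)
97^5 ≡ 87 (mod 101)
97^10 ≡ 95 (mod 101)
97^20 ≡ 36 (mod 101)
97^25 ≡ 1 (mod 101) ✓
So ord_101(97) = 25.

25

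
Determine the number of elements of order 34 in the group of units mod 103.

φ(103) = 103 − 1 = 102 = 2 · 3 · 17.
Since (Z/103Z)^× is cyclic of order 102, the number of elements of order d is φ(d) when d | 102 and 0 otherwise.
34 = 2 · 17 divides 102, and φ(34) = 16.

16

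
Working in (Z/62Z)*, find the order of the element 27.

The order of 27 must divide φ(62) = φ(2)·φ(31) = 1·30 = 30 = 2 · 3 · 5.
Divisors of 30: 1, 2, 3, 5, 6, 10, 15, 30.
Test each divisor d:
27^1 ≡ 27
27^2 ≡ 47
27^3 ≡ 29
27^5 ≡ 61
27^6 ≡ 35
27^10 ≡ 1
So ord_62(27) = 10.

10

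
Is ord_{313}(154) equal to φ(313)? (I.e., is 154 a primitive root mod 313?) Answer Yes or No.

Yes

φ(313) = 313 − 1 = 312 = 2^3 · 3 · 13.
It suffices to check that the order of 154 is not a proper divisor of 312: compute 154^(312/q) for q ∈ {2, 3, 13}.
154^156 ≡ 312 (mod 313)  [q = 2: ≢ 1 ✓]
154^104 ≡ 98 (mod 313)  [q = 3: ≢ 1 ✓]
154^24 ≡ 234 (mod 313)  [q = 13: ≢ 1 ✓]
None equal 1, so ord_313(154) = 312: 154 is a primitive root.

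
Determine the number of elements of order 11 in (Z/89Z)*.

10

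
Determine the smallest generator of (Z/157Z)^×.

5

φ(157) = 157 − 1 = 156 = 2^2 · 3 · 13.
Test candidates g = 2, 3, … against the prime factors q ∈ {2, 3, 13} of φ(157): g is a generator iff g^(156/q) ≢ 1 for every such q.
g = 2: 2^78 ≡ 156; 2^52 ≡ 1 — hits 1, so not a primitive root.
g = 3: 3^78 ≡ 1 — hits 1, so not a primitive root.
g = 4: 4^78 ≡ 1 — hits 1, so not a primitive root.
g = 5: 5^78 ≡ 156; 5^52 ≡ 12; 5^12 ≡ 130 — none is 1, so 5 is a primitive root.
So 5 is the smallest generator of (Z/157Z)^×.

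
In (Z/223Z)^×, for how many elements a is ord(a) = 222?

72

φ(223) = 223 − 1 = 222 = 2 · 3 · 37.
Since (Z/223Z)^× is cyclic of order 222, the number of elements of order d is φ(d) when d | 222 and 0 otherwise.
222 = 2 · 3 · 37 divides 222, and φ(222) = 72.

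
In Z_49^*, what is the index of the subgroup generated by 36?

6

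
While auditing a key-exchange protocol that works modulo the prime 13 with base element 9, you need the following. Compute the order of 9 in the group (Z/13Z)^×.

ord(9) | φ(13) = 13 − 1 = 12 = 2^2 · 3.
Divisors of 12: 1, 2, 3, 4, 6, 12.
Test each divisor d:
9^1 ≡ 9 (mod 13)
9^2 ≡ 3 (mod 13)
9^3 ≡ 1 (mod 13) ✓
Hence ord(9) = 3.

3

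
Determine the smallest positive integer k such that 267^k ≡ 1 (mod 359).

358

ord(267) | φ(359) = 359 − 1 = 358 = 2 · 179.
Divisors of 358: 1, 2, 179, 358.
Evaluate successive powers at the divisors of 358:
267^1 ≡ 267 (mod 359)
267^2 ≡ 207 (mod 359)
267^179 ≡ 358 (mod 359)
267^358 ≡ 1 (mod 359) ✓
Hence ord(267) = 358.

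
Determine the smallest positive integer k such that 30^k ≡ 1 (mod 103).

17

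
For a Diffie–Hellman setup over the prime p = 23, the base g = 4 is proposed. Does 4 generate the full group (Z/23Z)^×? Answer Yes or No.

No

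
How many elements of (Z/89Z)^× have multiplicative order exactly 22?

10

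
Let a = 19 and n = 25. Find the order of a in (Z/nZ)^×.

10

ord(19) | φ(25) = φ(5^2) = 5·(5−1) = 20 = 2^2 · 5.
Divisors of 20: 1, 2, 4, 5, 10, 20.
Compute 19^d (mod 25) for the divisors d until we hit 1:
19^1 ≡ 19 (mod 25)
19^2 ≡ 11 (mod 25)
19^4 ≡ 21 (mod 25)
19^5 ≡ 24 (mod 25)
19^10 ≡ 1 (mod 25) ✓
The smallest such exponent is 10, so the order of 19 is 10.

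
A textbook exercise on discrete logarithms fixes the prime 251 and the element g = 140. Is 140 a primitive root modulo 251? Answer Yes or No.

No

φ(251) = 251 − 1 = 250 = 2 · 5^3.
140 is a primitive root mod 251 iff 140^(φ(251)/q) ≢ 1 for every prime q | φ(251), i.e. q ∈ {2, 5}.
140^125 ≡ 1 (mod 251)  [q = 2: ≡ 1 ✗]
140^50 ≡ 113 (mod 251)  [q = 5: ≢ 1 ✓]
140^125 ≡ 1 shows ord(140) | 125, strictly less than φ(251); not a primitive root.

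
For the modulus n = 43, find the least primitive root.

3

φ(43) = 43 − 1 = 42 = 2 · 3 · 7.
g is a primitive root iff g^(42/q) ≢ 1 (mod 43) for each prime q ∈ {2, 3, 7}.
g = 2: 2^21 ≡ 42; 2^14 ≡ 1 — hits 1, so not a primitive root.
g = 3: 3^21 ≡ 42; 3^14 ≡ 36; 3^6 ≡ 41 — none is 1, so 3 is a primitive root.
So 3 is the smallest generator of (Z/43Z)^×.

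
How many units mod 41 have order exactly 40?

16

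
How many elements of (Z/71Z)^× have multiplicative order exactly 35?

24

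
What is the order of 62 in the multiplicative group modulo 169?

78

Since 62 ∈ (Z/169Z)^×, its order divides φ(169) = φ(13^2) = 13·(13−1) = 156 = 2^2 · 3 · 13.
Divisors of 156: 1, 2, 3, 4, 6, 12, 13, 26, 39, 52, 78, 156.
Check 62^d mod 169 for each divisor in increasing order:
62^1 ≡ 62 (mod 169)
62^2 ≡ 126 (mod 169)
62^3 ≡ 38 (mod 169)
62^4 ≡ 159 (mod 169)
62^6 ≡ 92 (mod 169)
62^12 ≡ 14 (mod 169)
62^13 ≡ 23 (mod 169)
62^26 ≡ 22 (mod 169)
62^39 ≡ 168 (mod 169)
62^52 ≡ 146 (mod 169)
62^78 ≡ 1 (mod 169) ✓
The smallest such exponent is 78, so the order of 62 is 78.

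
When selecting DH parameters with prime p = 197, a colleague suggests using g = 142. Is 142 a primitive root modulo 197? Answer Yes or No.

No

φ(197) = 197 − 1 = 196 = 2^2 · 7^2.
An element g generates (Z/197Z)^× iff g^(196/q) ≢ 1 (mod 197) for each prime q ∈ {2, 7}.
142^98 ≡ 1 (mod 197)  [q = 2: ≡ 1 ✗]
142^28 ≡ 36 (mod 197)  [q = 7: ≢ 1 ✓]
The check at q = 2 fails, so 142 generates a proper subgroup.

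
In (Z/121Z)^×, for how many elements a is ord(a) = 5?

4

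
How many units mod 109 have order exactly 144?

0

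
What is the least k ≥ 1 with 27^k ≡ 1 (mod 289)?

ord(27) | φ(289) = φ(17^2) = 17·(17−1) = 272 = 2^4 · 17.
Divisors of 272: 1, 2, 4, 8, 16, 17, 34, 68, 136, 272.
Compute 27^d (mod 289) for the divisors d until we hit 1:
27^1 ≡ 27 (mod 289)
27^2 ≡ 151 (mod 289)
27^4 ≡ 259 (mod 289)
27^8 ≡ 33 (mod 289)
27^16 ≡ 222 (mod 289)
27^17 ≡ 214 (mod 289)
27^34 ≡ 134 (mod 289)
27^68 ≡ 38 (mod 289)
27^136 ≡ 288 (mod 289)
27^272 ≡ 1 (mod 289) ✓
The smallest such exponent is 272, so the order of 27 is 272.

272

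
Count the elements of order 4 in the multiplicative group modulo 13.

2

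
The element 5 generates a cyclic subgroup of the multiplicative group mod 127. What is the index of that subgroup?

3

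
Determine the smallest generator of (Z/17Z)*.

φ(17) = 17 − 1 = 16 = 2^4.
g is a primitive root iff g^(16/q) ≢ 1 (mod 17) for each prime q ∈ {2}.
g = 2: 2^8 ≡ 1 — hits 1, so not a primitive root.
g = 3: 3^8 ≡ 16 — none is 1, so 3 is a primitive root.
Hence the least primitive root of 17 is 3.

3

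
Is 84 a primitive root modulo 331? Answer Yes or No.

φ(331) = 331 − 1 = 330 = 2 · 3 · 5 · 11.
It suffices to check that the order of 84 is not a proper divisor of 330: compute 84^(330/q) for q ∈ {2, 3, 5, 11}.
84^165 ≡ 1 (mod 331)  [q = 2: ≡ 1 ✗]
84^110 ≡ 1 (mod 331)  [q = 3: ≡ 1 ✗]
84^66 ≡ 150 (mod 331)  [q = 5: ≢ 1 ✓]
84^30 ≡ 180 (mod 331)  [q = 11: ≢ 1 ✓]
84^165 ≡ 1 shows ord(84) | 165, strictly less than φ(331); not a primitive root.

No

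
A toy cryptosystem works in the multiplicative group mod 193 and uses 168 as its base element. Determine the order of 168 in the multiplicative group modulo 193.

96

Since 168 ∈ (Z/193Z)^×, its order divides φ(193) = 193 − 1 = 192 = 2^6 · 3.
Divisors of 192: 1, 2, 3, 4, 6, 8, 12, 16, 24, 32, 48, 64, 96, 192.
Evaluate successive powers at the divisors of 192:
168^1 ≡ 168
168^2 ≡ 46
168^3 ≡ 8
168^4 ≡ 186
168^6 ≡ 64
168^8 ≡ 49
168^12 ≡ 43
168^16 ≡ 85
168^24 ≡ 112
168^32 ≡ 84
168^48 ≡ 192
168^64 ≡ 108
168^96 ≡ 1
The smallest such exponent is 96, so the order of 168 is 96.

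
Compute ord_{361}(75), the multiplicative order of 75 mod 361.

38

The order of 75 must divide φ(361) = φ(19^2) = 19·(19−1) = 342 = 2 · 3^2 · 19.
Divisors of 342: 1, 2, 3, 6, 9, 18, 19, 38, 57, 114, 171, 342.
Evaluate successive powers at the divisors of 342:
75^1 ≡ 75 (mod 361)
75^2 ≡ 210 (mod 361)
75^3 ≡ 227 (mod 361)
75^6 ≡ 267 (mod 361)
75^9 ≡ 322 (mod 361)
75^18 ≡ 77 (mod 361)
75^19 ≡ 360 (mod 361)
75^38 ≡ 1 (mod 361) ✓
Therefore the multiplicative order of 75 modulo 361 is 38.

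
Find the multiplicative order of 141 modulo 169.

The order of 141 must divide φ(169) = φ(13^2) = 13·(13−1) = 156 = 2^2 · 3 · 13.
Divisors of 156: 1, 2, 3, 4, 6, 12, 13, 26, 39, 52, 78, 156.
Check 141^d mod 169 for each divisor in increasing order:
141^1 ≡ 141 (mod 169)
141^2 ≡ 108 (mod 169)
141^3 ≡ 18 (mod 169)
141^4 ≡ 3 (mod 169)
141^6 ≡ 155 (mod 169)
141^12 ≡ 27 (mod 169)
141^13 ≡ 89 (mod 169)
141^26 ≡ 147 (mod 169)
141^39 ≡ 70 (mod 169)
141^52 ≡ 146 (mod 169)
141^78 ≡ 168 (mod 169)
141^156 ≡ 1 (mod 169) ✓
The smallest such exponent is 156, so the order of 141 is 156.

156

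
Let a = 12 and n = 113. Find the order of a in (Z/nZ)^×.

112

By Lagrange's theorem, ord_113(12) divides φ(113) = 113 − 1 = 112 = 2^4 · 7.
Divisors of 112: 1, 2, 4, 7, 8, 14, 16, 28, 56, 112.
Test each divisor d:
12^1 ≡ 12
12^2 ≡ 31
12^4 ≡ 57
12^7 ≡ 73
12^8 ≡ 85
12^14 ≡ 18
12^16 ≡ 106
12^28 ≡ 98
12^56 ≡ 112
12^112 ≡ 1
So ord_113(12) = 112.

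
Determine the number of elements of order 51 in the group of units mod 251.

0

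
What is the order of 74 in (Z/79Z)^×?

78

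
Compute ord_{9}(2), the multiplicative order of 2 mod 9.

6

The order of 2 must divide φ(9) = φ(3^2) = 3·(3−1) = 6 = 2 · 3.
Divisors of 6: 1, 2, 3, 6.
Test each divisor d:
2^1 ≡ 2 (mod 9)
2^2 ≡ 4 (mod 9)
2^3 ≡ 8 (mod 9)
2^6 ≡ 1 (mod 9) ✓
So ord_9(2) = 6.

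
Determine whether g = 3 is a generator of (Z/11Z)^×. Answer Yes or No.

φ(11) = 11 − 1 = 10 = 2 · 5.
3 is a primitive root mod 11 iff 3^(φ(11)/q) ≢ 1 for every prime q | φ(11), i.e. q ∈ {2, 5}.
3^5 ≡ 1 (mod 11)  [q = 2: ≡ 1 ✗]
3^2 ≡ 9 (mod 11)  [q = 5: ≢ 1 ✓]
Since 3^5 ≡ 1, the order of 3 divides 5 < 10, so 3 is not a primitive root.

No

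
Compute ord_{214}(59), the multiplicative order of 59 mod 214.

The order of 59 must divide φ(214) = φ(2)·φ(107) = 1·106 = 106 = 2 · 53.
Divisors of 106: 1, 2, 53, 106.
Compute 59^d (mod 214) for the divisors d until we hit 1:
59^1 ≡ 59
59^2 ≡ 57
59^53 ≡ 213
59^106 ≡ 1
Therefore the multiplicative order of 59 modulo 214 is 106.

106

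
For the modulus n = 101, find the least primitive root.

2

φ(101) = 101 − 1 = 100 = 2^2 · 5^2.
g is a primitive root iff g^(100/q) ≢ 1 (mod 101) for each prime q ∈ {2, 5}.
g = 2: 2^50 ≡ 100; 2^20 ≡ 95 — none is 1, so 2 is a primitive root.
So 2 is the smallest generator of (Z/101Z)^×.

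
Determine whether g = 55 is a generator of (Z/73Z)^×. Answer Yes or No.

No

φ(73) = 73 − 1 = 72 = 2^3 · 3^2.
It suffices to check that the order of 55 is not a proper divisor of 72: compute 55^(72/q) for q ∈ {2, 3}.
55^36 ≡ 1 (mod 73)  [q = 2: ≡ 1 ✗]
55^24 ≡ 64 (mod 73)  [q = 3: ≢ 1 ✓]
55^36 ≡ 1 shows ord(55) | 36, strictly less than φ(73); not a primitive root.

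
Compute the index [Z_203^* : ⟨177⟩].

The order of 177 must divide φ(203) = φ(7·29) = (7−1)·(29−1) = 6·28 = 168 = 2^3 · 3 · 7.
Divisors of 168: 1, 2, 3, 4, 6, 7, 8, 12, 14, 21, 24, 28, 42, 56, 84, 168.
Evaluate successive powers at the divisors of 168:
177^1 ≡ 177 (mod 203)
177^2 ≡ 67 (mod 203)
177^3 ≡ 85 (mod 203)
177^4 ≡ 23 (mod 203)
177^6 ≡ 120 (mod 203)
177^7 ≡ 128 (mod 203)
177^8 ≡ 123 (mod 203)
177^12 ≡ 190 (mod 203)
177^14 ≡ 144 (mod 203)
177^21 ≡ 162 (mod 203)
177^24 ≡ 169 (mod 203)
177^28 ≡ 30 (mod 203)
177^42 ≡ 57 (mod 203)
177^56 ≡ 88 (mod 203)
177^84 ≡ 1 (mod 203) ✓
So ord_203(177) = 84, hence |⟨177⟩| = 84.
The index is φ(203) / ord(177) = 168 / 84 = 2.

2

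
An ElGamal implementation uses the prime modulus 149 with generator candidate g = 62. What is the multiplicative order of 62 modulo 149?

148

By Lagrange's theorem, ord_149(62) divides φ(149) = 149 − 1 = 148 = 2^2 · 37.
Divisors of 148: 1, 2, 4, 37, 74, 148.
Evaluate successive powers at the divisors of 148:
62^1 ≡ 62
62^2 ≡ 119
62^4 ≡ 6
62^37 ≡ 105
62^74 ≡ 148
62^148 ≡ 1
Hence ord(62) = 148.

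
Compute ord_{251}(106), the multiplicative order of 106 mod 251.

125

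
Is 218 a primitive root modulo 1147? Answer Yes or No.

1147 = 31 · 37 is a product of two distinct odd primes, so (Z/1147Z)^× ≅ (Z/31Z)^× × (Z/37Z)^× is not cyclic.
No primitive root modulo 1147 exists; in particular 218 is not one.

No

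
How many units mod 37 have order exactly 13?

0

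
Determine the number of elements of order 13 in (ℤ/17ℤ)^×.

0

φ(17) = 17 − 1 = 16 = 2^4.
(Z/17Z)^× is cyclic (|G| = 16); a cyclic group of order m has exactly φ(d) elements of each order d | m, and none otherwise.
Here 16 is not a multiple of 13, so there are no elements of order 13.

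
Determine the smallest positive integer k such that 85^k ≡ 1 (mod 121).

ord(85) | φ(121) = φ(11^2) = 11·(11−1) = 110 = 2 · 5 · 11.
Divisors of 110: 1, 2, 5, 10, 11, 22, 55, 110.
Compute 85^d (mod 121) for the divisors d until we hit 1:
85^1 ≡ 85 (mod 121)
85^2 ≡ 86 (mod 121)
85^5 ≡ 65 (mod 121)
85^10 ≡ 111 (mod 121)
85^11 ≡ 118 (mod 121)
85^22 ≡ 9 (mod 121)
85^55 ≡ 120 (mod 121)
85^110 ≡ 1 (mod 121) ✓
The smallest such exponent is 110, so the order of 85 is 110.

110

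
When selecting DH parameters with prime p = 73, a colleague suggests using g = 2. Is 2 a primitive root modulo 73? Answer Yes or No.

No

φ(73) = 73 − 1 = 72 = 2^3 · 3^2.
Test 2^(72/q) mod 73 for each prime factor q of 72:
2^36 ≡ 1 (mod 73)  [q = 2: ≡ 1 ✗]
2^24 ≡ 64 (mod 73)  [q = 3: ≢ 1 ✓]
2^36 ≡ 1 shows ord(2) | 36, strictly less than φ(73); not a primitive root.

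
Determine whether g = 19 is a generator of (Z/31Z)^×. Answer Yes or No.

No

φ(31) = 31 − 1 = 30 = 2 · 3 · 5.
It suffices to check that the order of 19 is not a proper divisor of 30: compute 19^(30/q) for q ∈ {2, 3, 5}.
19^15 ≡ 1 (mod 31)  [q = 2: ≡ 1 ✗]
19^10 ≡ 25 (mod 31)  [q = 3: ≢ 1 ✓]
19^6 ≡ 2 (mod 31)  [q = 5: ≢ 1 ✓]
The check at q = 2 fails, so 19 generates a proper subgroup.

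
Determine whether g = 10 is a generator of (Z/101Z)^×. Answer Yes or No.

No

φ(101) = 101 − 1 = 100 = 2^2 · 5^2.
Test 10^(100/q) mod 101 for each prime factor q of 100:
10^50 ≡ 100 (mod 101)  [q = 2: ≢ 1 ✓]
10^20 ≡ 1 (mod 101)  [q = 5: ≡ 1 ✗]
10^20 ≡ 1 shows ord(10) | 20, strictly less than φ(101); not a primitive root.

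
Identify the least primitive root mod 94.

5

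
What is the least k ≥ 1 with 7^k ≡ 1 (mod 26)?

ord(7) | φ(26) = φ(2)·φ(13) = 1·12 = 12 = 2^2 · 3.
Divisors of 12: 1, 2, 3, 4, 6, 12.
Test each divisor d:
7^1 ≡ 7
7^2 ≡ 23
7^3 ≡ 5
7^4 ≡ 9
7^6 ≡ 25
7^12 ≡ 1
So ord_26(7) = 12.

12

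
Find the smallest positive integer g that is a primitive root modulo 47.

5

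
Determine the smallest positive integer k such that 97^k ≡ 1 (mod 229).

The order of 97 must divide φ(229) = 229 − 1 = 228 = 2^2 · 3 · 19.
Divisors of 228: 1, 2, 3, 4, 6, 12, 19, 38, 57, 76, 114, 228.
Compute 97^d (mod 229) for the divisors d until we hit 1:
97^1 ≡ 97 (mod 229)
97^2 ≡ 20 (mod 229)
97^3 ≡ 108 (mod 229)
97^4 ≡ 171 (mod 229)
97^6 ≡ 214 (mod 229)
97^12 ≡ 225 (mod 229)
97^19 ≡ 95 (mod 229)
97^38 ≡ 94 (mod 229)
97^57 ≡ 228 (mod 229)
97^76 ≡ 134 (mod 229)
97^114 ≡ 1 (mod 229) ✓
So ord_229(97) = 114.

114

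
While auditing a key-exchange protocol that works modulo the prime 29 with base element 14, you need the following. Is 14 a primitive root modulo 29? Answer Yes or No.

Yes

φ(29) = 29 − 1 = 28 = 2^2 · 7.
14 is a primitive root mod 29 iff 14^(φ(29)/q) ≢ 1 for every prime q | φ(29), i.e. q ∈ {2, 7}.
14^14 ≡ 28 (mod 29)  [q = 2: ≢ 1 ✓]
14^4 ≡ 20 (mod 29)  [q = 7: ≢ 1 ✓]
None equal 1, so ord_29(14) = 28: 14 is a primitive root.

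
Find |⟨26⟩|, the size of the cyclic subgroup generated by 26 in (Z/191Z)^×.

95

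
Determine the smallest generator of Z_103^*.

φ(103) = 103 − 1 = 102 = 2 · 3 · 17.
Test candidates g = 2, 3, … against the prime factors q ∈ {2, 3, 17} of φ(103): g is a generator iff g^(102/q) ≢ 1 for every such q.
g = 2: 2^51 ≡ 1 — hits 1, so not a primitive root.
g = 3: 3^51 ≡ 102; 3^34 ≡ 1 — hits 1, so not a primitive root.
g = 4: 4^51 ≡ 1 — hits 1, so not a primitive root.
g = 5: 5^51 ≡ 102; 5^34 ≡ 56; 5^6 ≡ 72 — none is 1, so 5 is a primitive root.
So 5 is the smallest generator of (Z/103Z)^×.

5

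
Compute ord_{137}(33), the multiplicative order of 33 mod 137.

136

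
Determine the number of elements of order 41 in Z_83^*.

40

φ(83) = 83 − 1 = 82 = 2 · 41.
(Z/83Z)^× is cyclic (|G| = 82); a cyclic group of order m has exactly φ(d) elements of each order d | m, and none otherwise.
41 | 82, and φ(41) = 41 − 1 = 40.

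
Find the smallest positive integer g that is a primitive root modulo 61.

2

φ(61) = 61 − 1 = 60 = 2^2 · 3 · 5.
g is a primitive root iff g^(60/q) ≢ 1 (mod 61) for each prime q ∈ {2, 3, 5}.
g = 2: 2^30 ≡ 60; 2^20 ≡ 47; 2^12 ≡ 9 — none is 1, so 2 is a primitive root.
Hence the least primitive root of 61 is 2.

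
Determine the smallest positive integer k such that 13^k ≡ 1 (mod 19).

18

By Lagrange's theorem, ord_19(13) divides φ(19) = 19 − 1 = 18 = 2 · 3^2.
Divisors of 18: 1, 2, 3, 6, 9, 18.
Test each divisor d:
13^1 ≡ 13 (mod 19)
13^2 ≡ 17 (mod 19)
13^3 ≡ 12 (mod 19)
13^6 ≡ 11 (mod 19)
13^9 ≡ 18 (mod 19)
13^18 ≡ 1 (mod 19) ✓
Therefore the multiplicative order of 13 modulo 19 is 18.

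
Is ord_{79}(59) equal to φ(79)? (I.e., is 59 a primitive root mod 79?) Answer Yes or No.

φ(79) = 79 − 1 = 78 = 2 · 3 · 13.
59 is a primitive root mod 79 iff 59^(φ(79)/q) ≢ 1 for every prime q | φ(79), i.e. q ∈ {2, 3, 13}.
59^39 ≡ 78 (mod 79)  [q = 2: ≢ 1 ✓]
59^26 ≡ 23 (mod 79)  [q = 3: ≢ 1 ✓]
59^6 ≡ 46 (mod 79)  [q = 13: ≢ 1 ✓]
None equal 1, so ord_79(59) = 78: 59 is a primitive root.

Yes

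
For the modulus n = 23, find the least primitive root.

φ(23) = 23 − 1 = 22 = 2 · 11.
g is a primitive root iff g^(22/q) ≢ 1 (mod 23) for each prime q ∈ {2, 11}.
g = 2: 2^11 ≡ 1 — hits 1, so not a primitive root.
g = 3: 3^11 ≡ 1 — hits 1, so not a primitive root.
g = 4: 4^11 ≡ 1 — hits 1, so not a primitive root.
g = 5: 5^11 ≡ 22; 5^2 ≡ 2 — none is 1, so 5 is a primitive root.
Hence the least primitive root of 23 is 5.

5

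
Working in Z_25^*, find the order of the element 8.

20

The order of 8 must divide φ(25) = φ(5^2) = 5·(5−1) = 20 = 2^2 · 5.
Divisors of 20: 1, 2, 4, 5, 10, 20.
Check 8^d mod 25 for each divisor in increasing order:
8^1 ≡ 8
8^2 ≡ 14
8^4 ≡ 21
8^5 ≡ 18
8^10 ≡ 24
8^20 ≡ 1
Hence ord(8) = 20.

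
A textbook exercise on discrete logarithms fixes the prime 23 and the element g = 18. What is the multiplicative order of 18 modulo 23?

By Lagrange's theorem, ord_23(18) divides φ(23) = 23 − 1 = 22 = 2 · 11.
Divisors of 22: 1, 2, 11, 22.
Compute 18^d (mod 23) for the divisors d until we hit 1:
18^1 ≡ 18
18^2 ≡ 2
18^11 ≡ 1
So ord_23(18) = 11.

11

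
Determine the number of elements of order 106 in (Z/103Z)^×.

0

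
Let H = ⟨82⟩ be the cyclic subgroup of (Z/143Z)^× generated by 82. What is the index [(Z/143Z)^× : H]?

By Lagrange's theorem, ord_143(82) divides φ(143) = φ(11·13) = (11−1)·(13−1) = 10·12 = 120 = 2^3 · 3 · 5.
Divisors of 120: 1, 2, 3, 4, 5, 6, 8, 10, 12, 15, 20, 24, 30, 40, 60, 120.
Compute 82^d (mod 143) for the divisors d until we hit 1:
82^1 ≡ 82
82^2 ≡ 3
82^3 ≡ 103
82^4 ≡ 9
82^5 ≡ 23
82^6 ≡ 27
82^8 ≡ 81
82^10 ≡ 100
82^12 ≡ 14
82^15 ≡ 12
82^20 ≡ 133
82^24 ≡ 53
82^30 ≡ 1
Thus |⟨82⟩| = ord(82) = 30.
The index is φ(143) / ord(82) = 120 / 30 = 4.

4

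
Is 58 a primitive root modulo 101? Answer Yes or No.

φ(101) = 101 − 1 = 100 = 2^2 · 5^2.
An element g generates (Z/101Z)^× iff g^(100/q) ≢ 1 (mod 101) for each prime q ∈ {2, 5}.
58^50 ≡ 1 (mod 101)  [q = 2: ≡ 1 ✗]
58^20 ≡ 36 (mod 101)  [q = 5: ≢ 1 ✓]
Since 58^50 ≡ 1, the order of 58 divides 50 < 100, so 58 is not a primitive root.

No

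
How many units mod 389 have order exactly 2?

1

φ(389) = 389 − 1 = 388 = 2^2 · 97.
(Z/389Z)^× is cyclic (|G| = 388); a cyclic group of order m has exactly φ(d) elements of each order d | m, and none otherwise.
2 | 388, and φ(2) = 2 − 1 = 1.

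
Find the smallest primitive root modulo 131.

2

φ(131) = 131 − 1 = 130 = 2 · 5 · 13.
Test candidates g = 2, 3, … against the prime factors q ∈ {2, 5, 13} of φ(131): g is a generator iff g^(130/q) ≢ 1 for every such q.
g = 2: 2^65 ≡ 130; 2^26 ≡ 53; 2^10 ≡ 107 — none is 1, so 2 is a primitive root.
Hence the least primitive root of 131 is 2.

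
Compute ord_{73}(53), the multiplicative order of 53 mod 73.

Since 53 ∈ (Z/73Z)^×, its order divides φ(73) = 73 − 1 = 72 = 2^3 · 3^2.
Divisors of 72: 1, 2, 3, 4, 6, 8, 9, 12, 18, 24, 36, 72.
Check 53^d mod 73 for each divisor in increasing order:
53^1 ≡ 53 (mod 73)
53^2 ≡ 35 (mod 73)
53^3 ≡ 30 (mod 73)
53^4 ≡ 57 (mod 73)
53^6 ≡ 24 (mod 73)
53^8 ≡ 37 (mod 73)
53^9 ≡ 63 (mod 73)
53^12 ≡ 65 (mod 73)
53^18 ≡ 27 (mod 73)
53^24 ≡ 64 (mod 73)
53^36 ≡ 72 (mod 73)
53^72 ≡ 1 (mod 73) ✓
Therefore the multiplicative order of 53 modulo 73 is 72.

72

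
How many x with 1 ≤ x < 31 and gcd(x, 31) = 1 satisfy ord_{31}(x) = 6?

φ(31) = 31 − 1 = 30 = 2 · 3 · 5.
(Z/31Z)^× is cyclic (|G| = 30); a cyclic group of order m has exactly φ(d) elements of each order d | m, and none otherwise.
6 = 2 · 3 divides 30, and φ(6) = 2.

2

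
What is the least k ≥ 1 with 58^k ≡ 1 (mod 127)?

126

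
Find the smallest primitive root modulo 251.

φ(251) = 251 − 1 = 250 = 2 · 5^3.
g is a primitive root iff g^(250/q) ≢ 1 (mod 251) for each prime q ∈ {2, 5}.
g = 2: 2^125 ≡ 250; 2^50 ≡ 1 — hits 1, so not a primitive root.
g = 3: 3^125 ≡ 1 — hits 1, so not a primitive root.
g = 4: 4^125 ≡ 1 — hits 1, so not a primitive root.
g = 5: 5^125 ≡ 1 — hits 1, so not a primitive root.
g = 6: 6^125 ≡ 250; 6^50 ≡ 219 — none is 1, so 6 is a primitive root.
So 6 is the smallest generator of (Z/251Z)^×.

6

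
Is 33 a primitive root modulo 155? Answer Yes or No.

155 = 5 · 31 is a product of two distinct odd primes, so (Z/155Z)^× ≅ (Z/5Z)^× × (Z/31Z)^× is not cyclic.
No primitive root modulo 155 exists; in particular 33 is not one.

No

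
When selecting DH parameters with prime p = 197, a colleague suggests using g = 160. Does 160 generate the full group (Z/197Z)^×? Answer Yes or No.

No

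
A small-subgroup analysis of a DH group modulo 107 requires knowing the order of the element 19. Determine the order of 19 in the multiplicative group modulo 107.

ord(19) | φ(107) = 107 − 1 = 106 = 2 · 53.
Divisors of 106: 1, 2, 53, 106.
Compute 19^d (mod 107) for the divisors d until we hit 1:
19^1 ≡ 19 (mod 107)
19^2 ≡ 40 (mod 107)
19^53 ≡ 1 (mod 107) ✓
Hence ord(19) = 53.

53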